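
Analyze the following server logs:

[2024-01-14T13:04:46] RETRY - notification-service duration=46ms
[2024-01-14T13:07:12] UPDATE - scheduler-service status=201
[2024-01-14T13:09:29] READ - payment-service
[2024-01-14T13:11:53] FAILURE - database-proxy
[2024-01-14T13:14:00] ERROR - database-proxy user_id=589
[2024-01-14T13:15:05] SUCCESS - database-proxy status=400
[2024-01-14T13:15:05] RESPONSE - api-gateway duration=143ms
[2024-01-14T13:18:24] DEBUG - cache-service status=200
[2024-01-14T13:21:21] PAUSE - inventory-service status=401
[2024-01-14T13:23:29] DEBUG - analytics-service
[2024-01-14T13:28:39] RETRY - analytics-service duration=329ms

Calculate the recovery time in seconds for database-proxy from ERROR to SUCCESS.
65

To calculate recovery time:

1. Find ERROR event for database-proxy: 2024-01-14T13:14:00
2. Find next SUCCESS event for database-proxy: 2024-01-14T13:15:05
3. Recovery time: 2024-01-14T13:15:05 - 2024-01-14T13:14:00 = 65 seconds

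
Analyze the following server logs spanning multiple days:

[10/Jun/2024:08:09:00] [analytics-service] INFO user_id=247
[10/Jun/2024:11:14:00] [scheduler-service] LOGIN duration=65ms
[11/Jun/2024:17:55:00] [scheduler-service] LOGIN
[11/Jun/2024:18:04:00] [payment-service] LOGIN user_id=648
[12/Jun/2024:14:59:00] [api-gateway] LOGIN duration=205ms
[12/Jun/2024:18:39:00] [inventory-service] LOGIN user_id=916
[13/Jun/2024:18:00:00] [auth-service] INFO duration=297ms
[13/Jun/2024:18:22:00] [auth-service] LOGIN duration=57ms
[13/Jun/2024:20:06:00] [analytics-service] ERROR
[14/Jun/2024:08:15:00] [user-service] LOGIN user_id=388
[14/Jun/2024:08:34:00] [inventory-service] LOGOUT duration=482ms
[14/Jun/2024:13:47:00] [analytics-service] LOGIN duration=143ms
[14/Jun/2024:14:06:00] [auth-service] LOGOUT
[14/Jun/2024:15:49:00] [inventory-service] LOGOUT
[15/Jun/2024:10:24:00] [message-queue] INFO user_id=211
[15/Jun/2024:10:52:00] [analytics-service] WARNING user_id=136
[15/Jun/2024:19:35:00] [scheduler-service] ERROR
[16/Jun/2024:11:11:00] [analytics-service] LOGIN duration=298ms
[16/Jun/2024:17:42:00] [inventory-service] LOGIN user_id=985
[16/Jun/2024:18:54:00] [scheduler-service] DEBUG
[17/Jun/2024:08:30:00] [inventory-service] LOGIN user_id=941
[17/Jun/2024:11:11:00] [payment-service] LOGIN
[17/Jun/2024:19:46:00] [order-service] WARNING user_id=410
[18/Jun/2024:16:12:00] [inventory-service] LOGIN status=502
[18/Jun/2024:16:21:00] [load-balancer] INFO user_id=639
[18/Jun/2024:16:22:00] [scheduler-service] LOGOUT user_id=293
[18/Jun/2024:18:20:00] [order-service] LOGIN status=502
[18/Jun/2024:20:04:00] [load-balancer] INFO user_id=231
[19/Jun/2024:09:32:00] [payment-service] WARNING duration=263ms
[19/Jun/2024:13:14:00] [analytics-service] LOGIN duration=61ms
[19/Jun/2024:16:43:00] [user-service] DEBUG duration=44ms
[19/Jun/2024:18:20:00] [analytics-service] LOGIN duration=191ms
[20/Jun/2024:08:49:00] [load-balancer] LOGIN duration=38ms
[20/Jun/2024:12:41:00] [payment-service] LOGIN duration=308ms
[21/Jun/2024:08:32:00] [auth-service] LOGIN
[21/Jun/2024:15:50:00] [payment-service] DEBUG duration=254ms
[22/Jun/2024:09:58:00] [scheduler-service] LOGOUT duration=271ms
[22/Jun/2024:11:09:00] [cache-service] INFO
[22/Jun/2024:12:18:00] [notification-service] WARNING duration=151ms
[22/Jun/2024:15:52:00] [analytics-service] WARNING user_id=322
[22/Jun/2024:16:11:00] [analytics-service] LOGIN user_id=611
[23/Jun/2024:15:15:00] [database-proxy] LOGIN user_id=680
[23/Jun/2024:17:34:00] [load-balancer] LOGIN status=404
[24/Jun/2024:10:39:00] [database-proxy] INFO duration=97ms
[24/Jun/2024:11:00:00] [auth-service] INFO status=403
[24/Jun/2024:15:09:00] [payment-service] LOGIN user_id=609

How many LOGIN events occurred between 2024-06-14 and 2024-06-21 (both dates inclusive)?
13

To filter by date range:

1. Date range: 2024-06-14 through 2024-06-21, both dates inclusive
2. Filter for LOGIN events whose date falls in this range
3. Count matching events: 13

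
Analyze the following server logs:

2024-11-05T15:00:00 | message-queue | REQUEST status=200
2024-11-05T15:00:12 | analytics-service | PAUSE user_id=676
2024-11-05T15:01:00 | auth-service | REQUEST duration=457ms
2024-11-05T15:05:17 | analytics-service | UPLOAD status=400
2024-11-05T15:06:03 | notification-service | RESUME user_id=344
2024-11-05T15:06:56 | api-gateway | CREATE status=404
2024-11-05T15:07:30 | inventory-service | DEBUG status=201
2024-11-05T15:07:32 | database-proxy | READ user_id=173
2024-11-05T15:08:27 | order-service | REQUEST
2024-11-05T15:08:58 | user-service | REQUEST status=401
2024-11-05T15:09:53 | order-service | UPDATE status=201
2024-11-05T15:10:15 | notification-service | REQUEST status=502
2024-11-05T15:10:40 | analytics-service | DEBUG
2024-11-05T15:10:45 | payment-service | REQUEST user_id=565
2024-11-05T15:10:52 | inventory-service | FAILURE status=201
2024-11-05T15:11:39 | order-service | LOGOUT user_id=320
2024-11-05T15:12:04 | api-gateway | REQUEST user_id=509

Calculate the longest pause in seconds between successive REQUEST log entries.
447

To find the longest gap:

1. Extract all REQUEST events in chronological order
2. Calculate time differences between consecutive events
3. Find the maximum difference
4. Longest gap: 447 seconds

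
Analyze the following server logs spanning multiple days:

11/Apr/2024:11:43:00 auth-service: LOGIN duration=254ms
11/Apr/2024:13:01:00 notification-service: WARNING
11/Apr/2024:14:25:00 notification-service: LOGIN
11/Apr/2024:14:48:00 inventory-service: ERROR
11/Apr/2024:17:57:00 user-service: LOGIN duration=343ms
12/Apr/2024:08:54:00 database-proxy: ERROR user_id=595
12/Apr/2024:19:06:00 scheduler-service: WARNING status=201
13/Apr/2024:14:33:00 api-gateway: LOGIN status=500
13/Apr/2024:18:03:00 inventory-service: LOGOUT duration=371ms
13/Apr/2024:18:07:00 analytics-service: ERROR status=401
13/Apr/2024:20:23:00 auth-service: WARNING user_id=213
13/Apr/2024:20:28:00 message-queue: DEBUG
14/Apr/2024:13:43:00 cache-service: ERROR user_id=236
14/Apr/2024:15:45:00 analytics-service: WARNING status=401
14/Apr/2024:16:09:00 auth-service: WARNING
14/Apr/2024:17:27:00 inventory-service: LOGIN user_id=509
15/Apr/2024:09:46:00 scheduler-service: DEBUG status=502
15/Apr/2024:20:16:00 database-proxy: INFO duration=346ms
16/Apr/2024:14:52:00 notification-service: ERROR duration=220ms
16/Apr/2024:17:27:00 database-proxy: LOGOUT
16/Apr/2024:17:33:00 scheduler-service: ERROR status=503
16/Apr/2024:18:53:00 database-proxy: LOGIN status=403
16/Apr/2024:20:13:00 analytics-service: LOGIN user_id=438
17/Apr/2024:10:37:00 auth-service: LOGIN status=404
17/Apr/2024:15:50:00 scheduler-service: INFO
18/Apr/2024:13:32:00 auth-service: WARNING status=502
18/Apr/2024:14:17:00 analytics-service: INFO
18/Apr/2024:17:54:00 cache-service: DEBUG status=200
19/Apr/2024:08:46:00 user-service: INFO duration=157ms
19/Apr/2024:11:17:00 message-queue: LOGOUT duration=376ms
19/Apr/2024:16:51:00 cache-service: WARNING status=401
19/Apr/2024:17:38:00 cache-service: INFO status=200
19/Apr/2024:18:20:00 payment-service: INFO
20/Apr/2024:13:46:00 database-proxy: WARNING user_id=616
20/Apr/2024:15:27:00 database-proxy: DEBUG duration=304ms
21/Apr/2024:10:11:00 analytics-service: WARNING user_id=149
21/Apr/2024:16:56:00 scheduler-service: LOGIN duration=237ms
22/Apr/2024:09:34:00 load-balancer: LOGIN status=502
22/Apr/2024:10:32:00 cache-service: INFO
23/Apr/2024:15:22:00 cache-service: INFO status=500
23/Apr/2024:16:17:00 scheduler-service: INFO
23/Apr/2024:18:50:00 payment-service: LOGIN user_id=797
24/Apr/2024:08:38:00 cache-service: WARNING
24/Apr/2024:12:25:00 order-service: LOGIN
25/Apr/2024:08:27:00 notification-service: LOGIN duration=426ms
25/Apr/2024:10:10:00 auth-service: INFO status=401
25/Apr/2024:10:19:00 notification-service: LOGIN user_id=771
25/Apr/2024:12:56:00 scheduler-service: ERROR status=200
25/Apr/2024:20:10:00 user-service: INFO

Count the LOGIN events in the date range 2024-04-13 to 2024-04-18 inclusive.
5

To filter by date range:

1. Date range: 2024-04-13 through 2024-04-18, both dates inclusive
2. Filter for LOGIN events whose date falls in this range
3. Count matching events: 5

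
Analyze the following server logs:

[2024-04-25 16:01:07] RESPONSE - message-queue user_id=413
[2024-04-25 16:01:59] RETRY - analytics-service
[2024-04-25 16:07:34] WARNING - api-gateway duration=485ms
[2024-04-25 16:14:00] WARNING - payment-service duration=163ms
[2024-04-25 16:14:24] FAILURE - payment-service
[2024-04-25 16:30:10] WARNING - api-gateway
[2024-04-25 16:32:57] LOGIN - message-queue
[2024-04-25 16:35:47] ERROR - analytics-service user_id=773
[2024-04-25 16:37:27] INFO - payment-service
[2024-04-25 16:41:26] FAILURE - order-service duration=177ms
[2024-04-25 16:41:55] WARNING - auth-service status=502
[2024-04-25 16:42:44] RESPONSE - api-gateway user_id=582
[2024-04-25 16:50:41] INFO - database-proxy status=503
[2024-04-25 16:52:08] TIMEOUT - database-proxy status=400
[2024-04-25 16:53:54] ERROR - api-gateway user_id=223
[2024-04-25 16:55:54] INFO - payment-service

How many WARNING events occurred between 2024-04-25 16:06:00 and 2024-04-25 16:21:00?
2

To count events in the time window:

1. Window boundaries: 2024-04-25 16:06:00 to 2024-04-25 16:21:00
2. Filter for WARNING events within this window
3. Count matching events: 2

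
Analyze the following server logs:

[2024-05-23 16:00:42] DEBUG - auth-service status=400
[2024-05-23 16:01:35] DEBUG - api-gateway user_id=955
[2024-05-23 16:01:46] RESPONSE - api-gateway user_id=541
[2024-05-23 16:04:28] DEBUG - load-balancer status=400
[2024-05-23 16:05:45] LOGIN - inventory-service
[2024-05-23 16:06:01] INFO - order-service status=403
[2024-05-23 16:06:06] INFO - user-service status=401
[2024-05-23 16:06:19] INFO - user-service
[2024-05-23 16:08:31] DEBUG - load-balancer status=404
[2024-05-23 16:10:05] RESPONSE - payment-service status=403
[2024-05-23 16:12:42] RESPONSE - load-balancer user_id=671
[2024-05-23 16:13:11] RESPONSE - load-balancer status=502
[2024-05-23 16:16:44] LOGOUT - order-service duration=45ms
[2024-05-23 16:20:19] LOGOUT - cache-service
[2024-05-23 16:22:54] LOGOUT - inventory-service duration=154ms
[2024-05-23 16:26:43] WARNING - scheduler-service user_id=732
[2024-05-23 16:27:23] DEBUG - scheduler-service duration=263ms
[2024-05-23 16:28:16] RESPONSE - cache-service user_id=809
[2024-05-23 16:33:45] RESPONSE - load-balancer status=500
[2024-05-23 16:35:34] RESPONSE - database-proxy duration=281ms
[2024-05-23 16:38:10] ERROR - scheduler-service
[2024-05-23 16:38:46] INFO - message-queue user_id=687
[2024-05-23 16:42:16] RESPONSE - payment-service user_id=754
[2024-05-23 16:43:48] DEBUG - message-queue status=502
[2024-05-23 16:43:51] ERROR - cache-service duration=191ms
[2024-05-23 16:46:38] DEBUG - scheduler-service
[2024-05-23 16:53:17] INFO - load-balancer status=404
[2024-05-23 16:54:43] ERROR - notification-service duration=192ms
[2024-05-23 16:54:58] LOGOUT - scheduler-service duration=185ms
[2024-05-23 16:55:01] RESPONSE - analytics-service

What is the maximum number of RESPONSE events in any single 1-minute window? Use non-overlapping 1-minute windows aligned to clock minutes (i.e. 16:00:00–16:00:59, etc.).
1

To find the burst window:

1. Divide the log period into non-overlapping 1-minute windows starting at 16:00
2. Count RESPONSE events in each window
3. Find the window with maximum count
4. Maximum events in a window: 1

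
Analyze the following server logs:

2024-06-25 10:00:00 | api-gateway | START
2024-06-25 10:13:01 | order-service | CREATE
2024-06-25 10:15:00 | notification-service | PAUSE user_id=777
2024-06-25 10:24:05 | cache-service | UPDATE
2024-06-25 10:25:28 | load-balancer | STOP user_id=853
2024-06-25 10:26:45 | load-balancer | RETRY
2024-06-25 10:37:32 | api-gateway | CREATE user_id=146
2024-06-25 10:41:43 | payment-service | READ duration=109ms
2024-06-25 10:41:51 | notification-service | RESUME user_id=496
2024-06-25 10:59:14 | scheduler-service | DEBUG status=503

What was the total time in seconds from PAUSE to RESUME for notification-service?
1611

To calculate state duration:

1. Find PAUSE event for notification-service: 2024-06-25 10:15:00
2. Find RESUME event for notification-service: 2024-06-25 10:41:51
3. Calculate duration: 2024-06-25 10:41:51 - 2024-06-25 10:15:00 = 1611 seconds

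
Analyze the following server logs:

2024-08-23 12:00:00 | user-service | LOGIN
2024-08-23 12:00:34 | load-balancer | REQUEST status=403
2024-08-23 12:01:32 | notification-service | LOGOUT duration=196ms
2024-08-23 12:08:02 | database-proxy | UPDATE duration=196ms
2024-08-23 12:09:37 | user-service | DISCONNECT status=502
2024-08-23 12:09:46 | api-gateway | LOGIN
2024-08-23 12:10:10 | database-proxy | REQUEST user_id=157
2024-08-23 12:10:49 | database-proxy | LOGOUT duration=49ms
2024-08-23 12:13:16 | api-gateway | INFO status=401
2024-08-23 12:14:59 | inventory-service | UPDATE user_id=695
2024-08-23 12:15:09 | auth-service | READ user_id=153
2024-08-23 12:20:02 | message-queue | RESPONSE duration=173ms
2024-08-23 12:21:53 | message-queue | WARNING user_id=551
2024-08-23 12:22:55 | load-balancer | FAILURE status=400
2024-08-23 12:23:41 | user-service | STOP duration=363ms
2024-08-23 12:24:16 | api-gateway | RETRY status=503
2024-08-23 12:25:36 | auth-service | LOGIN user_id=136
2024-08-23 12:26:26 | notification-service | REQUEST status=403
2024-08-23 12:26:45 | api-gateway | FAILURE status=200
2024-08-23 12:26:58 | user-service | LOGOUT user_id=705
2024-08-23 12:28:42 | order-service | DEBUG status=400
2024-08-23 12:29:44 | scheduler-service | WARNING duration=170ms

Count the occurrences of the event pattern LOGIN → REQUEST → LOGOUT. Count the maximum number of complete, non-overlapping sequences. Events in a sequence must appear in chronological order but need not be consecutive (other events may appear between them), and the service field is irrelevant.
3

To count sequences:

1. Look for pattern: LOGIN → REQUEST → LOGOUT
2. Greedily scan the log in chronological order, matching each sequence element in turn (ignoring service)
3. Each time the full pattern completes, increment the count and restart matching from the next event
4. Complete non-overlapping sequences found: 3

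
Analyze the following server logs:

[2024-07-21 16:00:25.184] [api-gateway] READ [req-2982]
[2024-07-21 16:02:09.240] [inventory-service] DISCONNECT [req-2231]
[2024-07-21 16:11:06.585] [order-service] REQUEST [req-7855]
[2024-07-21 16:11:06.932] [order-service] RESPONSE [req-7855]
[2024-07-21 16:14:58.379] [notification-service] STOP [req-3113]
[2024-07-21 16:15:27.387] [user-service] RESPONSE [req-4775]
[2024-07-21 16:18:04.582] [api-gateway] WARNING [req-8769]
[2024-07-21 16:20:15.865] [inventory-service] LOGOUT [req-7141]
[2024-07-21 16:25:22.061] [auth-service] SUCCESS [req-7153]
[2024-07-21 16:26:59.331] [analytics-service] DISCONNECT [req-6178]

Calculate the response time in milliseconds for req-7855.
347

To calculate latency:

1. Find REQUEST with id req-7855: 2024-07-21 16:11:06.585
2. Find RESPONSE with id req-7855: 2024-07-21 16:11:06.932
3. Latency: 2024-07-21 16:11:06.932 - 2024-07-21 16:11:06.585 = 347ms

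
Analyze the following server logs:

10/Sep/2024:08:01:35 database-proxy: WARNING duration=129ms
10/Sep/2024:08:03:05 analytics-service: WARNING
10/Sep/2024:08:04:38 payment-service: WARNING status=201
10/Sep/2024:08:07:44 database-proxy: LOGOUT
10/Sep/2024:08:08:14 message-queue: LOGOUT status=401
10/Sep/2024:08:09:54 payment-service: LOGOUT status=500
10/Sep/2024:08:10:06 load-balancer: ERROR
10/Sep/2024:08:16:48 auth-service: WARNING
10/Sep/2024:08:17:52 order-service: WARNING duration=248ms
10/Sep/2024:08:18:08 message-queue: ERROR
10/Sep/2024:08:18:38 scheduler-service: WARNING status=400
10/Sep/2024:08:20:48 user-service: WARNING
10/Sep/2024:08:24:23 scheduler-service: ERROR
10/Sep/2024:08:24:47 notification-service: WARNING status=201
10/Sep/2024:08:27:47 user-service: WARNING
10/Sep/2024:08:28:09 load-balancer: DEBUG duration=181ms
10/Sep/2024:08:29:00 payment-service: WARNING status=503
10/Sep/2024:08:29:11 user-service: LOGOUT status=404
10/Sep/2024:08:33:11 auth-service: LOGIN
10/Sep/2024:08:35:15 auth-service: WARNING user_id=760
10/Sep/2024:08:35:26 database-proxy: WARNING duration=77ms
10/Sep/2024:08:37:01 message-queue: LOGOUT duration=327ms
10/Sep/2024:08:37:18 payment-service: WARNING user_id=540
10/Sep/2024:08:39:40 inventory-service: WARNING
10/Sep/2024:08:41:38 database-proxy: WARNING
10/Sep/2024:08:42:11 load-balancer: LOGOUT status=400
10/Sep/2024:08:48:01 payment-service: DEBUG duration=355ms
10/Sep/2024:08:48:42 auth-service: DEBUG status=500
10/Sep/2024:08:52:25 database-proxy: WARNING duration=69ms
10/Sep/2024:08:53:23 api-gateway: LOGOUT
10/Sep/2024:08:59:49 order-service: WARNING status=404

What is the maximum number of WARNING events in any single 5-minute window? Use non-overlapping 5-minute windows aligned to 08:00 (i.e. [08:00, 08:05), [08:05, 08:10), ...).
4

To find the burst window:

1. Divide the log period into non-overlapping 5-minute windows starting at 08:00
2. Count WARNING events in each window
3. Find the window with maximum count
4. Maximum events in a window: 4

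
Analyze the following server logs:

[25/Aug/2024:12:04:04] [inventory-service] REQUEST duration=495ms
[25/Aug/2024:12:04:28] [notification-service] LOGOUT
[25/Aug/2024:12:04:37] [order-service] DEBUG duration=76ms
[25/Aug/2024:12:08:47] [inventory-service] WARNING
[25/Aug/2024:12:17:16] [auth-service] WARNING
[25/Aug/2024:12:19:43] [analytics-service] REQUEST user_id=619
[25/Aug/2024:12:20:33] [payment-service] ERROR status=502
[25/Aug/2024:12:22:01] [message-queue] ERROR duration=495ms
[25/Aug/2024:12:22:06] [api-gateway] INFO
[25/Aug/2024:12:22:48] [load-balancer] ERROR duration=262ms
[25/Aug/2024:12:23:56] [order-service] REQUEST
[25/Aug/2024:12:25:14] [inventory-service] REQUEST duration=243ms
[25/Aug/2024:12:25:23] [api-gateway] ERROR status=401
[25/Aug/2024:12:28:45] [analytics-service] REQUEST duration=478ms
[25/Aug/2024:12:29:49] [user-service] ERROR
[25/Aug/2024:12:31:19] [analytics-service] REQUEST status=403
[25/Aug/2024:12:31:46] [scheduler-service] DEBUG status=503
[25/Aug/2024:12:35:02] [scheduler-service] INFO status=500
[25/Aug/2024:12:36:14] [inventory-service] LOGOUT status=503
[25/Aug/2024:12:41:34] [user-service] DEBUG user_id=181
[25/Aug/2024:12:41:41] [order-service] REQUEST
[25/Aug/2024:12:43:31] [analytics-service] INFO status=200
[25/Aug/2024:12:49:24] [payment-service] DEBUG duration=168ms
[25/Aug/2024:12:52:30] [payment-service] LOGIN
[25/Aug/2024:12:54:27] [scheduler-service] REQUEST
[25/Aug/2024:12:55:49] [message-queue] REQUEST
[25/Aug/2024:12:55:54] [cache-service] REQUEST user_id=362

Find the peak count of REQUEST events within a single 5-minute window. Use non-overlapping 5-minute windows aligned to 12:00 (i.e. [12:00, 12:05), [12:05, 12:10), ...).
2

To find the burst window:

1. Divide the log period into non-overlapping 5-minute windows starting at 12:00
2. Count REQUEST events in each window
3. Find the window with maximum count
4. Maximum events in a window: 2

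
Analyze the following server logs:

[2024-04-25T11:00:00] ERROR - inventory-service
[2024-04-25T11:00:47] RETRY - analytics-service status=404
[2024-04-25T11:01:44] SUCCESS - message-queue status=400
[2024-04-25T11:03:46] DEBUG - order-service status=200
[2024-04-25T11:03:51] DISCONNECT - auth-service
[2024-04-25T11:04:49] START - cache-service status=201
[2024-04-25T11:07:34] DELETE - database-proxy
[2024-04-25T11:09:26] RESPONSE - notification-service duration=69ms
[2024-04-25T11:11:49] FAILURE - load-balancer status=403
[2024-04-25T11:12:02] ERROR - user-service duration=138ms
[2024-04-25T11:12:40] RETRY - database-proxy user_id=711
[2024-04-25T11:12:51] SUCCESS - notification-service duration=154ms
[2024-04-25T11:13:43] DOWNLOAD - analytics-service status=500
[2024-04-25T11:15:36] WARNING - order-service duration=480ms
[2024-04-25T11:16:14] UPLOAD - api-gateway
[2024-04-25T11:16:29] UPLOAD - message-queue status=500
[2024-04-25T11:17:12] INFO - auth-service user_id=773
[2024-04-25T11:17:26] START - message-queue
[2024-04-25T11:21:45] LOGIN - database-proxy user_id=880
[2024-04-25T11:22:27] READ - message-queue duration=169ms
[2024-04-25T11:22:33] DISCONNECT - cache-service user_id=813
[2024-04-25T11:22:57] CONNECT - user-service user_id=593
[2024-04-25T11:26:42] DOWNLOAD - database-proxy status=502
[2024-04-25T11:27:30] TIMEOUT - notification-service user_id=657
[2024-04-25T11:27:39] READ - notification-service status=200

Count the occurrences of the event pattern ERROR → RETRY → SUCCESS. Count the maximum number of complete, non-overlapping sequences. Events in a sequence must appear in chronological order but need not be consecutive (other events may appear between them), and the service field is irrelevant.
2

To count sequences:

1. Look for pattern: ERROR → RETRY → SUCCESS
2. Greedily scan the log in chronological order, matching each sequence element in turn (ignoring service)
3. Each time the full pattern completes, increment the count and restart matching from the next event
4. Complete non-overlapping sequences found: 2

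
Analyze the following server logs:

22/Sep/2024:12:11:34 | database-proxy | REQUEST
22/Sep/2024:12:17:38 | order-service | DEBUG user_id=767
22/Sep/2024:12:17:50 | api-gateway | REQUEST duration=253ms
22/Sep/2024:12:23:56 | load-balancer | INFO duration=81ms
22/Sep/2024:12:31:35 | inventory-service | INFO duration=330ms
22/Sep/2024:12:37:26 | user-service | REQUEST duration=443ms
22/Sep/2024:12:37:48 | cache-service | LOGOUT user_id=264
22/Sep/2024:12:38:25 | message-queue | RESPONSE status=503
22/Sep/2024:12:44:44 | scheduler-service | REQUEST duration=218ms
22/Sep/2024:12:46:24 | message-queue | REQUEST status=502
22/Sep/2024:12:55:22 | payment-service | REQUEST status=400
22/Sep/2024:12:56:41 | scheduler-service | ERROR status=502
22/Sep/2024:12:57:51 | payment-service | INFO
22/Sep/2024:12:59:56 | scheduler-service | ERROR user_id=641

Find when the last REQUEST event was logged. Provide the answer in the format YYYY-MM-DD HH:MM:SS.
2024-09-22 12:55:22

To find the last event:

1. Filter for all REQUEST events
2. Sort by timestamp
3. Select the last one
4. Timestamp: 2024-09-22 12:55:22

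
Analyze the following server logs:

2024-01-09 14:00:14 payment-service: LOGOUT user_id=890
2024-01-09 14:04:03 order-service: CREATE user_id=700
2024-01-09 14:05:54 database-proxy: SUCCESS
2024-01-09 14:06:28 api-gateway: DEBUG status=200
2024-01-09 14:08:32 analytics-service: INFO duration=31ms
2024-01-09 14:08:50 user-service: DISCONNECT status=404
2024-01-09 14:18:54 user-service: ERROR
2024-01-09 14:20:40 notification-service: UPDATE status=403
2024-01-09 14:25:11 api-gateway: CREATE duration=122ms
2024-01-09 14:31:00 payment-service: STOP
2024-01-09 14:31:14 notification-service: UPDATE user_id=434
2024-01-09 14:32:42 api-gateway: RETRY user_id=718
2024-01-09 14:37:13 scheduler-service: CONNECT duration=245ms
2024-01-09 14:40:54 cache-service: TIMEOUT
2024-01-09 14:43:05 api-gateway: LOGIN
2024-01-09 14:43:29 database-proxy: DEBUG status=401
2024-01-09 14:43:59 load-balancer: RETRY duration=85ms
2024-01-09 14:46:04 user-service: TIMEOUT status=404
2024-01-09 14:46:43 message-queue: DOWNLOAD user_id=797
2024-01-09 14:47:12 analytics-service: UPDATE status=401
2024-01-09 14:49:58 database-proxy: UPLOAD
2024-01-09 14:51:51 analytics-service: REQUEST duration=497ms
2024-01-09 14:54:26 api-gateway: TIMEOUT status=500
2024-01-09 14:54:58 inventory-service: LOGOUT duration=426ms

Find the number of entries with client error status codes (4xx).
5

To find matching entries:

1. Pattern to match: client error status codes (4xx)
2. Scan each log entry for the pattern
3. Count matches: 5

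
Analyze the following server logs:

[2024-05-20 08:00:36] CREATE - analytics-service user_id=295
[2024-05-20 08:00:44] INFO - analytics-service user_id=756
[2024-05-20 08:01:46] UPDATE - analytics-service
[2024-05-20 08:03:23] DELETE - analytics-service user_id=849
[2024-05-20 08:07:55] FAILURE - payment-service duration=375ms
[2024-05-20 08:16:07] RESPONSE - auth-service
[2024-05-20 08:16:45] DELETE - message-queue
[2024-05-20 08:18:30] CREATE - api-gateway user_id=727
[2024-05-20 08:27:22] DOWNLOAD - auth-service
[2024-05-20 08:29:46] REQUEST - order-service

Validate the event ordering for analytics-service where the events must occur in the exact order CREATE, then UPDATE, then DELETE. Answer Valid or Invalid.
Valid

To validate ordering:

1. Required order: CREATE → UPDATE → DELETE
2. Rule: the events must occur in the exact order CREATE, then UPDATE, then DELETE
3. Check actual order of events for analytics-service
4. Result: Valid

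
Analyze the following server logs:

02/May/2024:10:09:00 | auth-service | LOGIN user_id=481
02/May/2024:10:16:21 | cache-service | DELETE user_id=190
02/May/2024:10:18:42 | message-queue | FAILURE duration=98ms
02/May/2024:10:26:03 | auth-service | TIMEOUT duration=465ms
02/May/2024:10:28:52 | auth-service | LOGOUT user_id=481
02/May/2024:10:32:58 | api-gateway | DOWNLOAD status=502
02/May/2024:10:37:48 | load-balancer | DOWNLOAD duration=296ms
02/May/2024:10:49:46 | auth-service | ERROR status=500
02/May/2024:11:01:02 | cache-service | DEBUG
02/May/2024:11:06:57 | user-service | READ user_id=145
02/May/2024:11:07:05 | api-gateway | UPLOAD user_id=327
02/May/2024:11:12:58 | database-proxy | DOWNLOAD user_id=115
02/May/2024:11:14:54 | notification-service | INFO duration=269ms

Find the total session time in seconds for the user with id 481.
1192

To calculate session duration:

1. Find LOGIN event for user_id=481: 02/May/2024:10:09:00
2. Find LOGOUT event for user_id=481: 02/May/2024:10:28:52
3. Session duration: 02/May/2024:10:28:52 - 02/May/2024:10:09:00 = 1192 seconds (19 minutes)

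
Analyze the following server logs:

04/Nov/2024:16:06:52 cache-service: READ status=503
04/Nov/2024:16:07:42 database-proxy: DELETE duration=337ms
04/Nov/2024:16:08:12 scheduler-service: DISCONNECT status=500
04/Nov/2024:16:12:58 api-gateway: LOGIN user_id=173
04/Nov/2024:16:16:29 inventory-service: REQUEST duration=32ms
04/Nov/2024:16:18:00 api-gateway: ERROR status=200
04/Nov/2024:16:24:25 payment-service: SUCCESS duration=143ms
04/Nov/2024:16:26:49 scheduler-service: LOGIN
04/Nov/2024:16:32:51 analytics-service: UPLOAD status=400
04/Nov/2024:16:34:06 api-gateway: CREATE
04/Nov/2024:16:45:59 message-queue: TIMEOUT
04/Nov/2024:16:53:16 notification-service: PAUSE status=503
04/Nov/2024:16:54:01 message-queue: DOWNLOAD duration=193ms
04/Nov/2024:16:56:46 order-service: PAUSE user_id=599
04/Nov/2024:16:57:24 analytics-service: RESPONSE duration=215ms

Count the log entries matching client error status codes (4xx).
1

To find matching entries:

1. Pattern to match: client error status codes (4xx)
2. Scan each log entry for the pattern
3. Count matches: 1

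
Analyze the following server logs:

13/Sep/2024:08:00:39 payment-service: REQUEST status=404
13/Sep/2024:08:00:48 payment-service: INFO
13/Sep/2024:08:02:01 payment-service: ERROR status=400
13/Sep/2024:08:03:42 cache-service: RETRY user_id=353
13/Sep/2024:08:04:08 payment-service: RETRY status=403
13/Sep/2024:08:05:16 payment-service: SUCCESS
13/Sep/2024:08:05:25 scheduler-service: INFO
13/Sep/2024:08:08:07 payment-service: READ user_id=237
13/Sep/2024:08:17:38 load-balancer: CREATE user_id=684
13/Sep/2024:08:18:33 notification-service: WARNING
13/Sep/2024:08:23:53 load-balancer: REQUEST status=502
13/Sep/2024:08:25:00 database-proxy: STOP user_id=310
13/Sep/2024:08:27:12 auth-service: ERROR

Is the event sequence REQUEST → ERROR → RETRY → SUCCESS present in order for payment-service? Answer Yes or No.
Yes

To verify sequence order:

1. Find all events in sequence REQUEST → ERROR → RETRY → SUCCESS for payment-service
2. Extract their timestamps
3. Check if timestamps are in ascending order
4. Result: Yes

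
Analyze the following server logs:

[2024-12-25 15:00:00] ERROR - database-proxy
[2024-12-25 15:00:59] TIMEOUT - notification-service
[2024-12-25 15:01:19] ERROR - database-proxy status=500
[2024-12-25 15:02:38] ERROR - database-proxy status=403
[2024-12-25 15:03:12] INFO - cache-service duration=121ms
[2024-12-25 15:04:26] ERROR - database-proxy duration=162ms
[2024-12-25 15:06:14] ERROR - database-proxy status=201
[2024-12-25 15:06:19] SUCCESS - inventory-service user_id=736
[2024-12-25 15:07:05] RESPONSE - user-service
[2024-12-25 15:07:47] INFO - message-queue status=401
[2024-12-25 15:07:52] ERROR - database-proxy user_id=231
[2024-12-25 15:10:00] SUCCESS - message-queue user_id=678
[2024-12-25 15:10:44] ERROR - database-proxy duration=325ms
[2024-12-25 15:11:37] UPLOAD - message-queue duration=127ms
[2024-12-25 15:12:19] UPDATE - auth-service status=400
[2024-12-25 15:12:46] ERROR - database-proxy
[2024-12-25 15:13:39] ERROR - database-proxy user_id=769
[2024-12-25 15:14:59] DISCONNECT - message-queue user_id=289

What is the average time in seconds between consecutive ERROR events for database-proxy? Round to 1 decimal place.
102.4

To calculate average interval:

1. Find all ERROR events for database-proxy in order
2. Calculate time gaps between consecutive events
3. Compute mean of gaps: 819 / 8 = 102.4 seconds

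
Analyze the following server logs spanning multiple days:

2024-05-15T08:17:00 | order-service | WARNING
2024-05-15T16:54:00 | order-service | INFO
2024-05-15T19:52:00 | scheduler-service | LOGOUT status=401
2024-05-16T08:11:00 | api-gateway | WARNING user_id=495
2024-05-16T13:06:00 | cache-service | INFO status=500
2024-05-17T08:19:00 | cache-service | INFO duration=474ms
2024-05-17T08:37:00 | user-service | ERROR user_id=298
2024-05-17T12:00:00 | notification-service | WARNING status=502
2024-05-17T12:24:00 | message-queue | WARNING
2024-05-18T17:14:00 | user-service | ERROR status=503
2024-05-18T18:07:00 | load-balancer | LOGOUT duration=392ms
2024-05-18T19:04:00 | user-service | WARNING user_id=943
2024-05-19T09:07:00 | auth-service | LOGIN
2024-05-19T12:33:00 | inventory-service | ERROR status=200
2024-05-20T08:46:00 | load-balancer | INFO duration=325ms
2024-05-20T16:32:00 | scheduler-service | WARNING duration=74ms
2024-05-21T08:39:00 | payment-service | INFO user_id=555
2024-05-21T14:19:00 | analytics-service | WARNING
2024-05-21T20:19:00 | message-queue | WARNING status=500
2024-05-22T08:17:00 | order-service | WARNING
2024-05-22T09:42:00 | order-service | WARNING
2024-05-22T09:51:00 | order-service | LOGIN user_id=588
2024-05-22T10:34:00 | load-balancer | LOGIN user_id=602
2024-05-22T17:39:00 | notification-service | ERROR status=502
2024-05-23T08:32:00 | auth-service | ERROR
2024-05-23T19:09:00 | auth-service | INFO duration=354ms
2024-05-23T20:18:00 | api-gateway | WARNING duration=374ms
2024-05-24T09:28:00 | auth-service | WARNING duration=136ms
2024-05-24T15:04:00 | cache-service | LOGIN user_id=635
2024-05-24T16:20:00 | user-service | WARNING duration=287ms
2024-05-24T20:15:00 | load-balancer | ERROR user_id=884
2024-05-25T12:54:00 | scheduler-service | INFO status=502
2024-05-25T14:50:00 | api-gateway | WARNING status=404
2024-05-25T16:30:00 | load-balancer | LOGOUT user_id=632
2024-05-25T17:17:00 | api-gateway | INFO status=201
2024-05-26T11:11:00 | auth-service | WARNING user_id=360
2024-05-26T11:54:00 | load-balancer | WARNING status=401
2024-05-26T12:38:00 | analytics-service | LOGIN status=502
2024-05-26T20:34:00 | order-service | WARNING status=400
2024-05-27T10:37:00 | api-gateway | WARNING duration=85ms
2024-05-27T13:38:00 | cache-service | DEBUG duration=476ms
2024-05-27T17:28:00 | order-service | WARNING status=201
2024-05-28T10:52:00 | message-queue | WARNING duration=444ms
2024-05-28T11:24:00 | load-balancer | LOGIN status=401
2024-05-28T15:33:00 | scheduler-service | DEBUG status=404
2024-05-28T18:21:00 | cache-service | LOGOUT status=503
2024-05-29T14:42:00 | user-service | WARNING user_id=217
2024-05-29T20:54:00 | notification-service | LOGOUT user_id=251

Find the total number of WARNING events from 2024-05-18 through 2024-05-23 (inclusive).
7

To filter by date range:

1. Date range: 2024-05-18 through 2024-05-23, both dates inclusive
2. Filter for WARNING events whose date falls in this range
3. Count matching events: 7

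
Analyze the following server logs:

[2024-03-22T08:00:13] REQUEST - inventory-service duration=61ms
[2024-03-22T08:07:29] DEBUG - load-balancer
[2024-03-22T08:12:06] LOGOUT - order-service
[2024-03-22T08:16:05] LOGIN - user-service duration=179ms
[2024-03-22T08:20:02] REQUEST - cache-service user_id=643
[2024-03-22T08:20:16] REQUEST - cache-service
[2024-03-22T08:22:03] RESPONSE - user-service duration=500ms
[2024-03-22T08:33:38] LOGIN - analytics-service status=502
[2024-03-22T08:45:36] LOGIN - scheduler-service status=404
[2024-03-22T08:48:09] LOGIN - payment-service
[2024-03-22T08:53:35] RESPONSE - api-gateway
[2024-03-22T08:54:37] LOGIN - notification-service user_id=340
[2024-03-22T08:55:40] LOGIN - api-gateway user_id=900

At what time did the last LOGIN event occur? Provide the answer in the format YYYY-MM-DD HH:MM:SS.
2024-03-22 08:55:40

To find the last event:

1. Filter for all LOGIN events
2. Sort by timestamp
3. Select the last one
4. Timestamp: 2024-03-22 08:55:40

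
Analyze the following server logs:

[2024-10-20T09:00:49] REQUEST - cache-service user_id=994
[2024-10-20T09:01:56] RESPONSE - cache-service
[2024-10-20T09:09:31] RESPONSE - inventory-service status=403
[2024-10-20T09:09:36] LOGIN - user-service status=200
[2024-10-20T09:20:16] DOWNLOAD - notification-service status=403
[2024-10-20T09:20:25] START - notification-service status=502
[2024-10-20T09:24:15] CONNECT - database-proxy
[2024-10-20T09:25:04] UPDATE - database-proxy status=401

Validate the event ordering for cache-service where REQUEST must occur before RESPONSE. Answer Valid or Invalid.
Valid

To validate ordering:

1. Required order: REQUEST → RESPONSE
2. Rule: REQUEST must occur before RESPONSE
3. Check actual order of events for cache-service
4. Result: Valid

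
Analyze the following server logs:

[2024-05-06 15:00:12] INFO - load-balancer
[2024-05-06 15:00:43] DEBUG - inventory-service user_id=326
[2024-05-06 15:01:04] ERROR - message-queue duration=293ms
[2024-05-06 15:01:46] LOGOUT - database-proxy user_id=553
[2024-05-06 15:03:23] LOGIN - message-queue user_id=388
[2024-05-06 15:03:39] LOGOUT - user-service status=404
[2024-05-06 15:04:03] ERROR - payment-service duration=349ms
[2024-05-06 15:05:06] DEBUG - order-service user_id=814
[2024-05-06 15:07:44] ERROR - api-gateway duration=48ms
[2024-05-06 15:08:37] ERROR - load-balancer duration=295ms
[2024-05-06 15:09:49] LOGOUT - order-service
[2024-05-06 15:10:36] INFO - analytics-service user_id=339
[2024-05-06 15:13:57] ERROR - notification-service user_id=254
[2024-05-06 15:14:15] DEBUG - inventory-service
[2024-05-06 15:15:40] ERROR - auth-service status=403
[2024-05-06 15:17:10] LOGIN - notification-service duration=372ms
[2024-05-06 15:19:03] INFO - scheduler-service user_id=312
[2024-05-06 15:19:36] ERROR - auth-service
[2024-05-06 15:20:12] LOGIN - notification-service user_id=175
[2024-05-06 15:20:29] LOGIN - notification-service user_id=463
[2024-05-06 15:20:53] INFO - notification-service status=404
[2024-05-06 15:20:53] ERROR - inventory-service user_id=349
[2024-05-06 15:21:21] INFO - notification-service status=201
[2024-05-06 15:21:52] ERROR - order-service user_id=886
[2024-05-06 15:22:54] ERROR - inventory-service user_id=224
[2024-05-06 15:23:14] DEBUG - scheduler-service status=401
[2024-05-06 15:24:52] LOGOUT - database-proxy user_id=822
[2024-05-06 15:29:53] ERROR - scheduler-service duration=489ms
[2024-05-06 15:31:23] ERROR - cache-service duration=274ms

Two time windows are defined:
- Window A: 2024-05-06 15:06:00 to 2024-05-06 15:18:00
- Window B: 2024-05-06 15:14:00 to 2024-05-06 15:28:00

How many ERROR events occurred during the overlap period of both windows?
1

To find overlap events:

1. Window A: 2024-05-06 15:06:00 to 2024-05-06 15:18:00
2. Window B: 2024-05-06 15:14:00 to 2024-05-06 15:28:00
3. Overlap period: 2024-05-06 15:14:00 to 2024-05-06 15:18:00
4. Count ERROR events in overlap: 1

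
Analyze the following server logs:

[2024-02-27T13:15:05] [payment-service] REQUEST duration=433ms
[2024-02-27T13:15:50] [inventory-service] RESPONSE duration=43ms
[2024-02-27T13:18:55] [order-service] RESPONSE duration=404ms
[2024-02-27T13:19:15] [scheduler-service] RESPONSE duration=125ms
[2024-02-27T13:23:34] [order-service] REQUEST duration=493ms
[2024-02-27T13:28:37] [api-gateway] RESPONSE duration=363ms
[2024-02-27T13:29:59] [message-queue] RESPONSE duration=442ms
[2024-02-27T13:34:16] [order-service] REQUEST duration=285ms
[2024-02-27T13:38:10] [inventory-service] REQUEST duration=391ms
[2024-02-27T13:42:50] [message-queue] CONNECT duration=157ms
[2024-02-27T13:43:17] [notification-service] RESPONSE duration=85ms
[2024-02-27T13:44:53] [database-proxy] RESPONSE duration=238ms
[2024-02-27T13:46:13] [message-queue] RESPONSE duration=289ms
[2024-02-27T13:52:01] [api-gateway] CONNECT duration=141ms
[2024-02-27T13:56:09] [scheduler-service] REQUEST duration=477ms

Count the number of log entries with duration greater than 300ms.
7

To count timeouts:

1. Threshold: 300ms
2. Extract duration from each log entry
3. Count entries where duration > 300
4. Timeout count: 7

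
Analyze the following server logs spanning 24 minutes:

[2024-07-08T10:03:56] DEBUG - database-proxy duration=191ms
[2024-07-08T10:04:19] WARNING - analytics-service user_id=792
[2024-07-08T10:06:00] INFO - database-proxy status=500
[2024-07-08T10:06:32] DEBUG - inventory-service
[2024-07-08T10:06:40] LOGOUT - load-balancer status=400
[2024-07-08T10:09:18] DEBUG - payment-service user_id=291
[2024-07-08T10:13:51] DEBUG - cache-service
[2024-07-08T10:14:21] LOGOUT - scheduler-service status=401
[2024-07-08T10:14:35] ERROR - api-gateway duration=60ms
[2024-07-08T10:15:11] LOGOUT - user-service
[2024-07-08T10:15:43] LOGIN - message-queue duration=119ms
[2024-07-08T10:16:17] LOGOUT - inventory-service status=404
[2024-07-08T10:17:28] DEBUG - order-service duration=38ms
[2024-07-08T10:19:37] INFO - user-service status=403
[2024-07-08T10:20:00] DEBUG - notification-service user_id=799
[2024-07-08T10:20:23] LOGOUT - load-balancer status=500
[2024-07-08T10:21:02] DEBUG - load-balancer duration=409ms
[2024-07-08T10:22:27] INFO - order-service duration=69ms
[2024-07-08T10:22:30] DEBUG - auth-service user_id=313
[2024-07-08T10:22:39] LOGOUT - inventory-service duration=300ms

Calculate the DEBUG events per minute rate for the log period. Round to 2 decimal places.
0.33

To calculate the rate:

1. Count total DEBUG events: 8
2. Total time period: 24 minutes
3. Rate = 8 / 24 = 0.33 events per minute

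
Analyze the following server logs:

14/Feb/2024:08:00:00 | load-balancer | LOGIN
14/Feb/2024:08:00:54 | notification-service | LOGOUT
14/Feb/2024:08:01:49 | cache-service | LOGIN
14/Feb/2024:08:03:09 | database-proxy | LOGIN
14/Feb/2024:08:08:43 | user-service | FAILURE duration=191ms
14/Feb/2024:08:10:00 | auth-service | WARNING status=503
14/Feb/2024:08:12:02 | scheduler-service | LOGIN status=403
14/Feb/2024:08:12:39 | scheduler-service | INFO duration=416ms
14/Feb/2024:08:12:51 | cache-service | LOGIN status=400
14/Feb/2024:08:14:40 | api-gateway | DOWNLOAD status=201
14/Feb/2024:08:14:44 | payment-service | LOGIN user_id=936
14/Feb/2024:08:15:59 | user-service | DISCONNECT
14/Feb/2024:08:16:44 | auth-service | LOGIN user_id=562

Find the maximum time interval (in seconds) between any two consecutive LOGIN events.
533

To find the longest gap:

1. Extract all LOGIN events in chronological order
2. Calculate time differences between consecutive events
3. Find the maximum difference
4. Longest gap: 533 seconds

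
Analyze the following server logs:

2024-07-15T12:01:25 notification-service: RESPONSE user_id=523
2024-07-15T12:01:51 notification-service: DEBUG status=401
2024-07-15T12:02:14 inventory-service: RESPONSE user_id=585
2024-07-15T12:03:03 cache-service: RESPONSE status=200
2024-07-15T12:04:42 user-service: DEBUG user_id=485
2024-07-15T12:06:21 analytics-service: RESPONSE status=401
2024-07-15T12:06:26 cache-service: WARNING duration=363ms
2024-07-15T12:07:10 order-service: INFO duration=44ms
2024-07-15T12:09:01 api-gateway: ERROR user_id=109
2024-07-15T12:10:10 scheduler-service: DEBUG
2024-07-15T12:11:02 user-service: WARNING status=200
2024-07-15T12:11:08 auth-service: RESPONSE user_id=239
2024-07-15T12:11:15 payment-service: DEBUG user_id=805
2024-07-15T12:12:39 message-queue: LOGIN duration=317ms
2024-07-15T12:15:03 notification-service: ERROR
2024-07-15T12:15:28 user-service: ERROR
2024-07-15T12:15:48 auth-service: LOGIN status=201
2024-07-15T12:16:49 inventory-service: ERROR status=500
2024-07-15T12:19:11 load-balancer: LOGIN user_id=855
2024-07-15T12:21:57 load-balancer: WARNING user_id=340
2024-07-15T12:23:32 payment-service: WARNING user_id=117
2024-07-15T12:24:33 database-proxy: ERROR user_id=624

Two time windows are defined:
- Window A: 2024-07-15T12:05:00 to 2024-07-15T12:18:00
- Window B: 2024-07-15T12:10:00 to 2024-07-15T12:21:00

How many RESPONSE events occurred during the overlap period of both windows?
1

To find overlap events:

1. Window A: 2024-07-15T12:05:00 to 2024-07-15T12:18:00
2. Window B: 2024-07-15T12:10:00 to 2024-07-15T12:21:00
3. Overlap period: 2024-07-15T12:10:00 to 2024-07-15T12:18:00
4. Count RESPONSE events in overlap: 1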